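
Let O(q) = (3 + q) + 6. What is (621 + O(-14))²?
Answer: 379456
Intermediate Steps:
O(q) = 9 + q
(621 + O(-14))² = (621 + (9 - 14))² = (621 - 5)² = 616² = 379456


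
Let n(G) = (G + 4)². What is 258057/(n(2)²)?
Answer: 28673/144 ≈ 199.12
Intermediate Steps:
n(G) = (4 + G)²
258057/(n(2)²) = 258057/(((4 + 2)²)²) = 258057/((6²)²) = 258057/(36²) = 258057/1296 = 258057*(1/1296) = 28673/144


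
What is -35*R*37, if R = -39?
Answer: 50505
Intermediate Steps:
-35*R*37 = -35*(-39)*37 = 1365*37 = 50505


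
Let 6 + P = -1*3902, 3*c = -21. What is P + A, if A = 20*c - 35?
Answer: -4083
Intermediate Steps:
c = -7 (c = (⅓)*(-21) = -7)
A = -175 (A = 20*(-7) - 35 = -140 - 35 = -175)
P = -3908 (P = -6 - 1*3902 = -6 - 3902 = -3908)
P + A = -3908 - 175 = -4083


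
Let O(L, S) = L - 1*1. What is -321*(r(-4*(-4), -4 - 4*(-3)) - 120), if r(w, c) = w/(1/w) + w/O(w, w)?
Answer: -219992/5 ≈ -43998.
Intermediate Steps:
O(L, S) = -1 + L (O(L, S) = L - 1 = -1 + L)
r(w, c) = w² + w/(-1 + w) (r(w, c) = w/(1/w) + w/(-1 + w) = w*w + w/(-1 + w) = w² + w/(-1 + w))
-321*(r(-4*(-4), -4 - 4*(-3)) - 120) = -321*((-4*(-4))*(1 + (-4*(-4))*(-1 - 4*(-4)))/(-1 - 4*(-4)) - 120) = -321*(16*(1 + 16*(-1 + 16))/(-1 + 16) - 120) = -321*(16*(1 + 16*15)/15 - 120) = -321*(16*(1/15)*(1 + 240) - 120) = -321*(16*(1/15)*241 - 120) = -321*(3856/15 - 120) = -321*2056/15 = -219992/5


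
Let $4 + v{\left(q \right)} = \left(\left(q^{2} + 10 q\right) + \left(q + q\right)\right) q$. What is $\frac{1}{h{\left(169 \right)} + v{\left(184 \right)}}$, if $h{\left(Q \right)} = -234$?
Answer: $\frac{1}{6635538} \approx 1.507 \cdot 10^{-7}$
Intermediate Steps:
$v{\left(q \right)} = -4 + q \left(q^{2} + 12 q\right)$ ($v{\left(q \right)} = -4 + \left(\left(q^{2} + 10 q\right) + \left(q + q\right)\right) q = -4 + \left(\left(q^{2} + 10 q\right) + 2 q\right) q = -4 + \left(q^{2} + 12 q\right) q = -4 + q \left(q^{2} + 12 q\right)$)
$\frac{1}{h{\left(169 \right)} + v{\left(184 \right)}} = \frac{1}{-234 + \left(-4 + 184^{3} + 12 \cdot 184^{2}\right)} = \frac{1}{-234 + \left(-4 + 6229504 + 12 \cdot 33856\right)} = \frac{1}{-234 + \left(-4 + 6229504 + 406272\right)} = \frac{1}{-234 + 6635772} = \frac{1}{6635538}$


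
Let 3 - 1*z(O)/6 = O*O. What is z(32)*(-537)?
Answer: 3289662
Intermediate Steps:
z(O) = 18 - 6*O² (z(O) = 18 - 6*O*O = 18 - 6*O²)
z(32)*(-537) = (18 - 6*32²)*(-537) = (18 - 6*1024)*(-537) = (18 - 6144)*(-537) = -6126*(-537) = 3289662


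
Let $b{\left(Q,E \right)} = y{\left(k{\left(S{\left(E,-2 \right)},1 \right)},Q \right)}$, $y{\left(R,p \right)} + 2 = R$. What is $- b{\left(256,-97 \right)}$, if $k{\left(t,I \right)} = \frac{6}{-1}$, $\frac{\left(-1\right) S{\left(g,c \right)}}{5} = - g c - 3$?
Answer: $8$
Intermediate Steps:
$S{\left(g,c \right)} = 15 + 5 c g$ ($S{\left(g,c \right)} = - 5 \left(- g c - 3\right) = - 5 \left(- c g - 3\right) = - 5 \left(-3 - c g\right) = 15 + 5 c g$)
$k{\left(t,I \right)} = -6$ ($k{\left(t,I \right)} = 6 \left(-1\right) = -6$)
$y{\left(R,p \right)} = -2 + R$
$b{\left(Q,E \right)} = -8$ ($b{\left(Q,E \right)} = -2 - 6 = -8$)
$- b{\left(256,-97 \right)} = \left(-1\right) \left(-8\right) = 8$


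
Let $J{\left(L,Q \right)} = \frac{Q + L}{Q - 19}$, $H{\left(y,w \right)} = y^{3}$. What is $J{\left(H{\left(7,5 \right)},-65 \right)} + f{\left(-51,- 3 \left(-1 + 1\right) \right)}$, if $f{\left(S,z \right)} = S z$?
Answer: $- \frac{139}{42} \approx -3.3095$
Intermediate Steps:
$J{\left(L,Q \right)} = \frac{L + Q}{-19 + Q}$
$J{\left(H{\left(7,5 \right)},-65 \right)} + f{\left(-51,- 3 \left(-1 + 1\right) \right)} = \frac{7^{3} - 65}{-19 - 65} - 51 \left(- 3 \left(-1 + 1\right)\right) = \frac{343 - 65}{-84} - 51 \left(\left(-3\right) 0\right) = \left(- \frac{1}{84}\right) 278 - 0 = - \frac{139}{42} + 0 = - \frac{139}{42}$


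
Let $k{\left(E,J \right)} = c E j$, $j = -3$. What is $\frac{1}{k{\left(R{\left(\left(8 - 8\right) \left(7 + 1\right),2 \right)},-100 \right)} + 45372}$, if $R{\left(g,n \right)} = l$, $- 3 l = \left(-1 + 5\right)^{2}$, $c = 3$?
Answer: $\frac{1}{45420} \approx 2.2017 \cdot 10^{-5}$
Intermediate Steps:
$l = - \frac{16}{3}$ ($l = - \frac{\left(-1 + 5\right)^{2}}{3} = - \frac{4^{2}}{3} = \left(- \frac{1}{3}\right) 16 = - \frac{16}{3} \approx -5.3333$)
$R{\left(g,n \right)} = - \frac{16}{3}$
$k{\left(E,J \right)} = - 9 E$ ($k{\left(E,J \right)} = 3 E \left(-3\right) = - 9 E$)
$\frac{1}{k{\left(R{\left(\left(8 - 8\right) \left(7 + 1\right),2 \right)},-100 \right)} + 45372} = \frac{1}{\left(-9\right) \left(- \frac{16}{3}\right) + 45372} = \frac{1}{48 + 45372} = \frac{1}{45420}$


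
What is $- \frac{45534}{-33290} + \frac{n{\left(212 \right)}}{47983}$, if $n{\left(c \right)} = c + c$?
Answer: $\frac{1099486441}{798677035} \approx 1.3766$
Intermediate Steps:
$n{\left(c \right)} = 2 c$
$- \frac{45534}{-33290} + \frac{n{\left(212 \right)}}{47983} = - \frac{45534}{-33290} + \frac{2 \cdot 212}{47983} = \left(-45534\right) \left(- \frac{1}{33290}\right) + 424 \cdot \frac{1}{47983} = \frac{22767}{16645} + \frac{424}{47983} = \frac{1099486441}{798677035}$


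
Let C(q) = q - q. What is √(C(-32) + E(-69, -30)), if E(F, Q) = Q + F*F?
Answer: √4731 ≈ 68.782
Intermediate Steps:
E(F, Q) = Q + F²
C(q) = 0
√(C(-32) + E(-69, -30)) = √(0 + (-30 + (-69)²)) = √(0 + (-30 + 4761)) = √(0 + 4731) = √4731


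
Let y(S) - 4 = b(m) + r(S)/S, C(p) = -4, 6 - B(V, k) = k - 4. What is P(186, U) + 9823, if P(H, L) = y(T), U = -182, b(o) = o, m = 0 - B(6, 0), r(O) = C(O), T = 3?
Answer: 29447/3 ≈ 9815.7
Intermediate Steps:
B(V, k) = 10 - k (B(V, k) = 6 - (k - 4) = 6 - (-4 + k) = 6 + (4 - k) = 10 - k)
r(O) = -4
m = -10 (m = 0 - (10 - 1*0) = 0 - (10 + 0) = 0 - 1*10 = 0 - 10 = -10)
y(S) = -6 - 4/S (y(S) = 4 + (-10 - 4/S) = -6 - 4/S)
P(H, L) = -22/3 (P(H, L) = -6 - 4/3 = -22/3)
P(186, U) + 9823 = -22/3 + 9823 = 29447/3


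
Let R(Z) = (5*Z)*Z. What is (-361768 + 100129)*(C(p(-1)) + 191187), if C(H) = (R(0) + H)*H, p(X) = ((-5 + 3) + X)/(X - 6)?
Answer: -350154164844/7 ≈ -5.0022e+10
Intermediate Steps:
p(X) = (-2 + X)/(-6 + X)
R(Z) = 5*Z**2
C(H) = H**2 (C(H) = (5*0**2 + H)*H = (5*0 + H)*H = (0 + H)*H = H*H = H**2)
(-361768 + 100129)*(C(p(-1)) + 191187) = (-361768 + 100129)*(((-2 - 1)/(-6 - 1))**2 + 191187) = -261639*((-3/(-7))**2 + 191187) = -261639*((-1/7*(-3))**2 + 191187) = -261639*((3/7)**2 + 191187) = -261639*(9/49 + 191187) = -261639*9368172/49 = -350154164844/7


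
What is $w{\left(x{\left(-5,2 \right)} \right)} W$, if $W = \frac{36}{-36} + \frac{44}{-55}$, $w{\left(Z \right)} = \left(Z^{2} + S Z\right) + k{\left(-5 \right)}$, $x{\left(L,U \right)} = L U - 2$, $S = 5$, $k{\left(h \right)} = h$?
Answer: $- \frac{711}{5} \approx -142.2$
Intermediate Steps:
$x{\left(L,U \right)} = -2 + L U$
$w{\left(Z \right)} = -5 + Z^{2} + 5 Z$ ($w{\left(Z \right)} = \left(Z^{2} + 5 Z\right) - 5 = -5 + Z^{2} + 5 Z$)
$W = - \frac{9}{5}$ ($W = 36 \left(- \frac{1}{36}\right) + 44 \left(- \frac{1}{55}\right) = -1 - \frac{4}{5} = - \frac{9}{5} \approx -1.8$)
$w{\left(x{\left(-5,2 \right)} \right)} W = \left(-5 + \left(-2 - 10\right)^{2} + 5 \left(-2 - 10\right)\right) \left(- \frac{9}{5}\right) = \left(-5 + \left(-12\right)^{2} + 5 \left(-12\right)\right) \left(- \frac{9}{5}\right) = \left(-5 + 144 - 60\right) \left(- \frac{9}{5}\right) = 79 \left(- \frac{9}{5}\right) = - \frac{711}{5}$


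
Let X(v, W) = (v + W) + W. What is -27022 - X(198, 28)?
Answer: -27276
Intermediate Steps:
X(v, W) = v + 2*W (X(v, W) = (W + v) + W = v + 2*W)
-27022 - X(198, 28) = -27022 - (198 + 2*28) = -27022 - (198 + 56) = -27022 - 1*254 = -27022 - 254 = -27276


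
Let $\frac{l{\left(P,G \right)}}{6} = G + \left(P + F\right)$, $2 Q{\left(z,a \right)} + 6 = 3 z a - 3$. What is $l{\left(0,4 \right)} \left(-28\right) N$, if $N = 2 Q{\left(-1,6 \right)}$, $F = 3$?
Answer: $31752$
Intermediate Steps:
$Q{\left(z,a \right)} = - \frac{9}{2} + \frac{3 a z}{2}$ ($Q{\left(z,a \right)} = -3 + \frac{3 z a - 3}{2} = -3 + \frac{3 a z - 3}{2} = -3 + \frac{-3 + 3 a z}{2} = -3 + \left(- \frac{3}{2} + \frac{3 a z}{2}\right) = - \frac{9}{2} + \frac{3 a z}{2}$)
$l{\left(P,G \right)} = 18 + 6 G + 6 P$ ($l{\left(P,G \right)} = 6 \left(G + \left(P + 3\right)\right) = 6 \left(G + \left(3 + P\right)\right) = 6 \left(3 + G + P\right) = 18 + 6 G + 6 P$)
$N = -27$ ($N = 2 \left(- \frac{9}{2} + \frac{3}{2} \cdot 6 \left(-1\right)\right) = 2 \left(- \frac{9}{2} - 9\right) = 2 \left(- \frac{27}{2}\right) = -27$)
$l{\left(0,4 \right)} \left(-28\right) N = \left(18 + 6 \cdot 4 + 6 \cdot 0\right) \left(-28\right) \left(-27\right) = \left(18 + 24 + 0\right) \left(-28\right) \left(-27\right) = 42 \left(-28\right) \left(-27\right) = \left(-1176\right) \left(-27\right) = 31752$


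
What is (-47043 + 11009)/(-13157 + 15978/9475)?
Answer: 341422150/124646597 ≈ 2.7391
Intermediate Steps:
(-47043 + 11009)/(-13157 + 15978/9475) = -36034/(-13157 + 15978*(1/9475)) = -36034/(-13157 + 15978/9475) = -36034/(-124646597/9475) = -36034*(-9475/124646597) = 341422150/124646597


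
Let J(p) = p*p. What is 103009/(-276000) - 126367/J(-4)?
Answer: -2179933759/276000 ≈ -7898.3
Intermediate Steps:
J(p) = p**2
103009/(-276000) - 126367/J(-4) = 103009/(-276000) - 126367/((-4)**2) = 103009*(-1/276000) - 126367/16 = -103009/276000 - 126367*1/16 = -103009/276000 - 126367/16 = -2179933759/276000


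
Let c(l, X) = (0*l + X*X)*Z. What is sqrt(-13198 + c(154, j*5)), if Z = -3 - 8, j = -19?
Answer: 3*I*sqrt(12497) ≈ 335.37*I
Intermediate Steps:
Z = -11
c(l, X) = -11*X**2 (c(l, X) = (0*l + X*X)*(-11) = (0 + X**2)*(-11) = X**2*(-11) = -11*X**2)
sqrt(-13198 + c(154, j*5)) = sqrt(-13198 - 11*(-19*5)**2) = sqrt(-13198 - 11*(-95)**2) = sqrt(-13198 - 11*9025) = sqrt(-13198 - 99275) = sqrt(-112473) = 3*I*sqrt(12497)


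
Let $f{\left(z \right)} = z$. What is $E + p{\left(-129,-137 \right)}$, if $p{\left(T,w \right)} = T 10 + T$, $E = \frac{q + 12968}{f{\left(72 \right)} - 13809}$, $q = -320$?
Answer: $- \frac{6501817}{4579} \approx -1419.9$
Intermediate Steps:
$E = - \frac{4216}{4579}$ ($E = \frac{-320 + 12968}{72 - 13809} = \frac{12648}{-13737} = 12648 \left(- \frac{1}{13737}\right) = - \frac{4216}{4579} \approx -0.92072$)
$p{\left(T,w \right)} = 11 T$ ($p{\left(T,w \right)} = 10 T + T = 11 T$)
$E + p{\left(-129,-137 \right)} = - \frac{4216}{4579} + 11 \left(-129\right) = - \frac{4216}{4579} - 1419 = - \frac{6501817}{4579}$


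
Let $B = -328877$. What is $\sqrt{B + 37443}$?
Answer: $i \sqrt{291434} \approx 539.85 i$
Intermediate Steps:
$\sqrt{B + 37443} = \sqrt{-328877 + 37443} = \sqrt{-291434} = i \sqrt{291434}$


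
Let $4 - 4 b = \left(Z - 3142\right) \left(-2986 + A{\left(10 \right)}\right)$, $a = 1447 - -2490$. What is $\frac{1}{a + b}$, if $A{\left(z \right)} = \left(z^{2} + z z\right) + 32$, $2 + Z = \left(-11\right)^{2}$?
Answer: $- \frac{2}{4154795} \approx -4.8137 \cdot 10^{-7}$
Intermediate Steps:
$Z = 119$ ($Z = -2 + \left(-11\right)^{2} = -2 + 121 = 119$)
$A{\left(z \right)} = 32 + 2 z^{2}$ ($A{\left(z \right)} = \left(z^{2} + z^{2}\right) + 32 = 2 z^{2} + 32 = 32 + 2 z^{2}$)
$a = 3937$ ($a = 1447 + 2490 = 3937$)
$b = - \frac{4162669}{2}$ ($b = 1 - \frac{\left(119 - 3142\right) \left(-2986 + \left(32 + 2 \cdot 10^{2}\right)\right)}{4} = 1 - \frac{\left(-3023\right) \left(-2986 + \left(32 + 2 \cdot 100\right)\right)}{4} = 1 - \frac{\left(-3023\right) \left(-2986 + \left(32 + 200\right)\right)}{4} = 1 - \frac{\left(-3023\right) \left(-2986 + 232\right)}{4} = 1 - \frac{\left(-3023\right) \left(-2754\right)}{4} = 1 - \frac{4162671}{2} = - \frac{4162669}{2} \approx -2.0813 \cdot 10^{6}$)
$\frac{1}{a + b} = \frac{1}{3937 - \frac{4162669}{2}} = \frac{1}{- \frac{4154795}{2}} = - \frac{2}{4154795}$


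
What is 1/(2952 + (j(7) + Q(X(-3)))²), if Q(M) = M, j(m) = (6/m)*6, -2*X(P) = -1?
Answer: 196/584833 ≈ 0.00033514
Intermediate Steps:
X(P) = ½ (X(P) = -½*(-1) = ½)
j(m) = 36/m
1/(2952 + (j(7) + Q(X(-3)))²) = 1/(2952 + (36/7 + ½)²) = 1/(2952 + (79/14)²) = 1/(2952 + 6241/196) = 1/(584833/196) = 196/584833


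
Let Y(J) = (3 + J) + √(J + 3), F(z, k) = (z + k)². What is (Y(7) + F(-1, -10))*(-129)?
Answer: -16899 - 129*√10 ≈ -17307.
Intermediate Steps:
F(z, k) = (k + z)²
Y(J) = 3 + J + √(3 + J) (Y(J) = (3 + J) + √(3 + J) = 3 + J + √(3 + J))
(Y(7) + F(-1, -10))*(-129) = ((3 + 7 + √(3 + 7)) + (-10 - 1)²)*(-129) = ((3 + 7 + √10) + (-11)²)*(-129) = ((10 + √10) + 121)*(-129) = (131 + √10)*(-129) = -16899 - 129*√10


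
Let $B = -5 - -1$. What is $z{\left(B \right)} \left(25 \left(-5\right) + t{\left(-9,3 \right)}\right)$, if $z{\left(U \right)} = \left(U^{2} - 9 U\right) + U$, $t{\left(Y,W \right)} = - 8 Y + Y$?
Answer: $-2976$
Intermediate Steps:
$B = -4$ ($B = -5 + 1 = -4$)
$t{\left(Y,W \right)} = - 7 Y$
$z{\left(U \right)} = U^{2} - 8 U$
$z{\left(B \right)} \left(25 \left(-5\right) + t{\left(-9,3 \right)}\right) = - 4 \left(-8 - 4\right) \left(25 \left(-5\right) - -63\right) = \left(-4\right) \left(-12\right) \left(-125 + 63\right) = 48 \left(-62\right) = -2976$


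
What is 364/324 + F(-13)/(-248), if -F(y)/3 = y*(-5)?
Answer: 38363/20088 ≈ 1.9097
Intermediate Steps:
F(y) = 15*y (F(y) = -3*y*(-5) = -(-15)*y = 15*y)
364/324 + F(-13)/(-248) = 364/324 + (15*(-13))/(-248) = 364*(1/324) - 195*(-1/248) = 91/81 + 195/248 = 38363/20088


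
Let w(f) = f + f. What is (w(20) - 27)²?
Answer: 169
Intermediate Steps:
w(f) = 2*f
(w(20) - 27)² = (2*20 - 27)² = (40 - 27)² = 13² = 169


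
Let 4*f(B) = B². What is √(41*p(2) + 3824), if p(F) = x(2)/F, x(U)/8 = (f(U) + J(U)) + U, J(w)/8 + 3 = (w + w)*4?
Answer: 2*√5343 ≈ 146.19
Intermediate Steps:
f(B) = B²/4
J(w) = -24 + 64*w (J(w) = -24 + 8*((w + w)*4) = -24 + 8*((2*w)*4) = -24 + 8*(8*w) = -24 + 64*w)
x(U) = -192 + 2*U² + 520*U (x(U) = 8*((U²/4 + (-24 + 64*U)) + U) = 8*((-24 + 64*U + U²/4) + U) = 8*(-24 + 65*U + U²/4) = -192 + 2*U² + 520*U)
p(F) = 856/F (p(F) = (-192 + 2*2² + 520*2)/F = (-192 + 2*4 + 1040)/F = (-192 + 8 + 1040)/F = 856/F)
√(41*p(2) + 3824) = √(41*(856/2) + 3824) = √(41*(856*(½)) + 3824) = √(41*428 + 3824) = √(17548 + 3824) = √21372 = 2*√5343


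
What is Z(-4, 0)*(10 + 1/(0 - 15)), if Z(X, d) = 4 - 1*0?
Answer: 596/15 ≈ 39.733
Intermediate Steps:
Z(X, d) = 4 (Z(X, d) = 4 + 0 = 4)
Z(-4, 0)*(10 + 1/(0 - 15)) = 4*(10 + 1/(0 - 15)) = 4*(10 + 1/(-15)) = 4*(10 - 1/15) = 4*(149/15) = 596/15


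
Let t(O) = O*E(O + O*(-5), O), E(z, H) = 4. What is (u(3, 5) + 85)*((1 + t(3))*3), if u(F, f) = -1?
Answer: 3276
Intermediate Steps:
t(O) = 4*O (t(O) = O*4 = 4*O)
(u(3, 5) + 85)*((1 + t(3))*3) = (-1 + 85)*((1 + 4*3)*3) = 84*((1 + 12)*3) = 84*(13*3) = 84*39 = 3276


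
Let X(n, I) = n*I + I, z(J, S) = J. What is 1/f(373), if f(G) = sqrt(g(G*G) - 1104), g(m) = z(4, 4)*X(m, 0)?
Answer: -I*sqrt(69)/276 ≈ -0.030096*I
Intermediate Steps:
X(n, I) = I + I*n (X(n, I) = I*n + I = I + I*n)
g(m) = 0 (g(m) = 4*(0*(1 + m)) = 4*0 = 0)
f(G) = 4*I*sqrt(69) (f(G) = sqrt(0 - 1104) = sqrt(-1104) = 4*I*sqrt(69))
1/f(373) = 1/(4*I*sqrt(69)) = -I*sqrt(69)/276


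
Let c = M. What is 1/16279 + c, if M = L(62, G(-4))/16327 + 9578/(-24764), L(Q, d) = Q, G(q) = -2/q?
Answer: -1260155770087/3290977519006 ≈ -0.38291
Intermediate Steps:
M = -77422319/202160914 (M = 62/16327 + 9578/(-24764) = 62*(1/16327) + 9578*(-1/24764) = 62/16327 - 4789/12382 = -77422319/202160914 ≈ -0.38297)
c = -77422319/202160914 ≈ -0.38297
1/16279 + c = 1/16279 - 77422319/202160914 = -1260155770087/3290977519006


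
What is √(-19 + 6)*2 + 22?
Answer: 22 + 2*I*√13 ≈ 22.0 + 7.2111*I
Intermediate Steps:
√(-19 + 6)*2 + 22 = √(-13)*2 + 22 = (I*√13)*2 + 22 = 2*I*√13 + 22 = 22 + 2*I*√13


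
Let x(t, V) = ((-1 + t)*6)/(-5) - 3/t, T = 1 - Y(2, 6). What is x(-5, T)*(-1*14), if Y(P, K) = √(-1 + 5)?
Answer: -546/5 ≈ -109.20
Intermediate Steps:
Y(P, K) = 2 (Y(P, K) = √4 = 2)
T = -1 (T = 1 - 1*2 = 1 - 2 = -1)
x(t, V) = 6/5 - 3/t - 6*t/5 (x(t, V) = (-6 + 6*t)*(-⅕) - 3/t = (6/5 - 6*t/5) - 3/t = 6/5 - 3/t - 6*t/5)
x(-5, T)*(-1*14) = (6/5 - 3/(-5) - 6/5*(-5))*(-1*14) = (6/5 - 3*(-⅕) + 6)*(-14) = (6/5 + ⅗ + 6)*(-14) = (39/5)*(-14) = -546/5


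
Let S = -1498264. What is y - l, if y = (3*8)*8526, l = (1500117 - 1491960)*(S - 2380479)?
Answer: 31639111275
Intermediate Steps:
l = -31638906651 (l = (1500117 - 1491960)*(-1498264 - 2380479) = 8157*(-3878743) = -31638906651)
y = 204624 (y = 24*8526 = 204624)
y - l = 204624 - 1*(-31638906651) = 204624 + 31638906651 = 31639111275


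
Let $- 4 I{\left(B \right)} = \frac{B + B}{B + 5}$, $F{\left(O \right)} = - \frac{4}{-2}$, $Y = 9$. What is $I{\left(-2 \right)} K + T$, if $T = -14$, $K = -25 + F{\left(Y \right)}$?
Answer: $- \frac{65}{3} \approx -21.667$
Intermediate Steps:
$F{\left(O \right)} = 2$ ($F{\left(O \right)} = \left(-4\right) \left(- \frac{1}{2}\right) = 2$)
$K = -23$ ($K = -25 + 2 = -23$)
$I{\left(B \right)} = - \frac{B}{2 \left(5 + B\right)}$ ($I{\left(B \right)} = - \frac{\left(B + B\right) \frac{1}{B + 5}}{4} = - \frac{2 B \frac{1}{5 + B}}{4} = - \frac{B}{2 \left(5 + B\right)}$)
$I{\left(-2 \right)} K + T = \left(-1\right) \left(-2\right) \frac{1}{10 + 2 \left(-2\right)} \left(-23\right) - 14 = \left(-1\right) \left(-2\right) \frac{1}{10 - 4} \left(-23\right) - 14 = \left(-1\right) \left(-2\right) \frac{1}{6} \left(-23\right) - 14 = \frac{1}{3} \left(-23\right) - 14 = - \frac{23}{3} - 14 = - \frac{65}{3}$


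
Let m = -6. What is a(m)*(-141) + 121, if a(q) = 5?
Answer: -584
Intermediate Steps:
a(m)*(-141) + 121 = 5*(-141) + 121 = -705 + 121 = -584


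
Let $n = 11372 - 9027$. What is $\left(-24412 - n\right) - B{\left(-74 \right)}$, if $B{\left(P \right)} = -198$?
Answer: $-26559$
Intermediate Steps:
$n = 2345$
$\left(-24412 - n\right) - B{\left(-74 \right)} = \left(-24412 - 2345\right) - -198 = \left(-24412 - 2345\right) + 198 = -26757 + 198 = -26559$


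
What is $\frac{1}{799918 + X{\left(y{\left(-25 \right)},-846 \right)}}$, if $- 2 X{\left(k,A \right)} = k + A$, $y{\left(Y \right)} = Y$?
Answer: $\frac{2}{1600707} \approx 1.2494 \cdot 10^{-6}$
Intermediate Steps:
$X{\left(k,A \right)} = - \frac{A}{2} - \frac{k}{2}$ ($X{\left(k,A \right)} = - \frac{k + A}{2} = - \frac{A + k}{2} = - \frac{A}{2} - \frac{k}{2}$)
$\frac{1}{799918 + X{\left(y{\left(-25 \right)},-846 \right)}} = \frac{1}{799918 - - \frac{871}{2}} = \frac{1}{799918 + \left(423 + \frac{25}{2}\right)} = \frac{1}{799918 + \frac{871}{2}} = \frac{1}{\frac{1600707}{2}} = \frac{2}{1600707}$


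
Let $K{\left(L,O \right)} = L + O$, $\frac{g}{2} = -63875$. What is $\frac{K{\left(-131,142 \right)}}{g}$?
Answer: $- \frac{11}{127750} \approx -8.6106 \cdot 10^{-5}$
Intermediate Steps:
$g = -127750$ ($g = 2 \left(-63875\right) = -127750$)
$\frac{K{\left(-131,142 \right)}}{g} = \frac{-131 + 142}{-127750} = 11 \left(- \frac{1}{127750}\right) = - \frac{11}{127750}$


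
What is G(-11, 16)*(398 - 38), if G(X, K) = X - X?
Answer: 0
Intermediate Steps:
G(X, K) = 0
G(-11, 16)*(398 - 38) = 0*(398 - 38) = 0*360 = 0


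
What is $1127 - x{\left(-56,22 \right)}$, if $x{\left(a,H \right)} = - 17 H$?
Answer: $1501$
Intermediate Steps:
$1127 - x{\left(-56,22 \right)} = 1127 - \left(-17\right) 22 = 1127 - -374 = 1127 + 374 = 1501$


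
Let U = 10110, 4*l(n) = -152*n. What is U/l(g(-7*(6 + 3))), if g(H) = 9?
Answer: -1685/57 ≈ -29.561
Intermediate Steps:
l(n) = -38*n (l(n) = (-152*n)/4 = -38*n)
U/l(g(-7*(6 + 3))) = 10110/((-38*9)) = 10110/(-342) = 10110*(-1/342) = -1685/57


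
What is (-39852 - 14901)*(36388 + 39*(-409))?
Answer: -1118987061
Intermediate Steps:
(-39852 - 14901)*(36388 + 39*(-409)) = -54753*(36388 - 15951) = -54753*20437 = -1118987061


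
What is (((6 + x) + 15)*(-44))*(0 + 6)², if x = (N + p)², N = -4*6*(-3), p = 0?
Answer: -8244720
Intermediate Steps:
N = 72 (N = -24*(-3) = 72)
x = 5184 (x = (72 + 0)² = 72² = 5184)
(((6 + x) + 15)*(-44))*(0 + 6)² = (((6 + 5184) + 15)*(-44))*(0 + 6)² = ((5190 + 15)*(-44))*6² = (5205*(-44))*36 = -229020*36 = -8244720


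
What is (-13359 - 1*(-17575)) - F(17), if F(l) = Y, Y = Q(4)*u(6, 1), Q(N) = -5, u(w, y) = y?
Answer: 4221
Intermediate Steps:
Y = -5 (Y = -5*1 = -5)
F(l) = -5
(-13359 - 1*(-17575)) - F(17) = (-13359 - 1*(-17575)) - 1*(-5) = (-13359 + 17575) + 5 = 4216 + 5 = 4221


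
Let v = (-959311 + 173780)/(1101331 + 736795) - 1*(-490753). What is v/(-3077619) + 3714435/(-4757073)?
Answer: -2811548828100042969/2990111884416122618 ≈ -0.94028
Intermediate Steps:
v = 902065063347/1838126 (v = -785531/1838126 + 490753 = 902065063347/1838126 ≈ 4.9075e+5)
v/(-3077619) + 3714435/(-4757073) = (902065063347/1838126)/(-3077619) + 3714435/(-4757073) = (902065063347/1838126)*(-1/3077619) + 3714435*(-1/4757073) = -300688354449/1885683833998 - 1238145/1585691 = -2811548828100042969/2990111884416122618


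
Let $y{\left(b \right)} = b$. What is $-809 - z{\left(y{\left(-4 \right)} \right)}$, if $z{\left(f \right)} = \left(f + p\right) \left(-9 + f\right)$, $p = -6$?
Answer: $-939$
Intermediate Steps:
$z{\left(f \right)} = \left(-9 + f\right) \left(-6 + f\right)$ ($z{\left(f \right)} = \left(f - 6\right) \left(-9 + f\right) = \left(-6 + f\right) \left(-9 + f\right) = \left(-9 + f\right) \left(-6 + f\right)$)
$-809 - z{\left(y{\left(-4 \right)} \right)} = -809 - \left(54 + \left(-4\right)^{2} - -60\right) = -809 - \left(54 + 16 + 60\right) = -809 - 130 = -939$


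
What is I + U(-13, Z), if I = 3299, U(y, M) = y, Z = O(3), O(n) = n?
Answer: 3286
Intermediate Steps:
Z = 3
I + U(-13, Z) = 3299 - 13 = 3286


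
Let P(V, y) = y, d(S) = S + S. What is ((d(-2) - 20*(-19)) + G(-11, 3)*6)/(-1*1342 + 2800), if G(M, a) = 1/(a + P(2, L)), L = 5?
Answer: 1507/5832 ≈ 0.25840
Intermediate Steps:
d(S) = 2*S
G(M, a) = 1/(5 + a) (G(M, a) = 1/(a + 5) = 1/(5 + a))
((d(-2) - 20*(-19)) + G(-11, 3)*6)/(-1*1342 + 2800) = ((2*(-2) - 20*(-19)) + 6/(5 + 3))/(-1*1342 + 2800) = ((-4 + 380) + 6/8)/(-1342 + 2800) = (376 + (1/8)*6)/1458 = (376 + 3/4)*(1/1458) = (1507/4)*(1/1458) = 1507/5832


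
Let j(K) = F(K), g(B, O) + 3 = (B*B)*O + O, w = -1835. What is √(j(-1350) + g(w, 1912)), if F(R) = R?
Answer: √6438134759 ≈ 80238.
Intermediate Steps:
g(B, O) = -3 + O + O*B² (g(B, O) = -3 + ((B*B)*O + O) = -3 + (B²*O + O) = -3 + (O*B² + O) = -3 + (O + O*B²) = -3 + O + O*B²)
j(K) = K
√(j(-1350) + g(w, 1912)) = √(-1350 + (-3 + 1912 + 1912*(-1835)²)) = √(-1350 + (-3 + 1912 + 1912*3367225)) = √(-1350 + (-3 + 1912 + 6438134200)) = √(-1350 + 6438136109) = √6438134759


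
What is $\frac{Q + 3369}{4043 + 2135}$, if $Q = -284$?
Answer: $\frac{3085}{6178} \approx 0.49935$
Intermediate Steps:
$\frac{Q + 3369}{4043 + 2135} = \frac{-284 + 3369}{4043 + 2135} = \frac{3085}{6178}$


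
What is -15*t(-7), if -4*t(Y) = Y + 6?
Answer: -15/4 ≈ -3.7500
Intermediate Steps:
t(Y) = -3/2 - Y/4 (t(Y) = -(Y + 6)/4 = -(6 + Y)/4 = -3/2 - Y/4)
-15*t(-7) = -15*(-3/2 - ¼*(-7)) = -15*(-3/2 + 7/4) = -15*¼ = -15/4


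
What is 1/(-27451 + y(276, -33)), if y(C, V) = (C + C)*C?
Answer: 1/124901 ≈ 8.0063e-6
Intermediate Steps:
y(C, V) = 2*C² (y(C, V) = (2*C)*C = 2*C²)
1/(-27451 + y(276, -33)) = 1/(-27451 + 2*276²) = 1/(-27451 + 2*76176) = 1/(-27451 + 152352) = 1/124901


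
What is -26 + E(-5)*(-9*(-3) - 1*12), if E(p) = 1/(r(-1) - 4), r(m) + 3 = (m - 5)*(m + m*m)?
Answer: -197/7 ≈ -28.143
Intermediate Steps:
r(m) = -3 + (-5 + m)*(m + m²) (r(m) = -3 + (m - 5)*(m + m*m) = -3 + (-5 + m)*(m + m²))
E(p) = -⅐ (E(p) = 1/((-3 + (-1)³ - 5*(-1) - 4*(-1)²) - 4) = 1/((-3 - 1 + 5 - 4*1) - 4) = 1/((-3 - 1 + 5 - 4) - 4) = 1/(-3 - 4) = 1/(-7) = -⅐)
-26 + E(-5)*(-9*(-3) - 1*12) = -26 - (-9*(-3) - 1*12)/7 = -26 - (27 - 12)/7 = -26 - ⅐*15 = -26 - 15/7 = -197/7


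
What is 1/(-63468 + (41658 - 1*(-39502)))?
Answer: 1/17692 ≈ 5.6523e-5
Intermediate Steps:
1/(-63468 + (41658 - 1*(-39502))) = 1/(-63468 + (41658 + 39502)) = 1/(-63468 + 81160) = 1/17692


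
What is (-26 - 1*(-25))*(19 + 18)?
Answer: -37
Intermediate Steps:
(-26 - 1*(-25))*(19 + 18) = (-26 + 25)*37 = -1*37 = -37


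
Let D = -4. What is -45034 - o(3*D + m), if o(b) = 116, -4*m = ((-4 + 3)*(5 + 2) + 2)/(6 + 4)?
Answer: -45150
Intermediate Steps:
m = ⅛ (m = -((-4 + 3)*(5 + 2) + 2)/(4*(6 + 4)) = -(-1*7 + 2)/(4*10) = -(-7 + 2)/(4*10) = -(-5)/(4*10) = -¼*(-½) = ⅛ ≈ 0.12500)
-45034 - o(3*D + m) = -45034 - 1*116 = -45034 - 116 = -45150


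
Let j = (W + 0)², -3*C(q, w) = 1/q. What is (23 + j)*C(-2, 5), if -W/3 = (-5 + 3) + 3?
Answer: 16/3 ≈ 5.3333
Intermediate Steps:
W = -3 (W = -3*((-5 + 3) + 3) = -3*(-2 + 3) = -3*1 = -3)
C(q, w) = -1/(3*q)
j = 9 (j = (-3 + 0)² = (-3)² = 9)
(23 + j)*C(-2, 5) = (23 + 9)*(-⅓/(-2)) = 32*(-⅓*(-½)) = 32*(⅙) = 16/3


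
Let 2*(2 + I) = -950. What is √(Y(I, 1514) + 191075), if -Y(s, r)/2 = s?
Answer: √192029 ≈ 438.21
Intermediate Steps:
I = -477 (I = -2 + (½)*(-950) = -2 - 475 = -477)
Y(s, r) = -2*s
√(Y(I, 1514) + 191075) = √(-2*(-477) + 191075) = √(954 + 191075) = √192029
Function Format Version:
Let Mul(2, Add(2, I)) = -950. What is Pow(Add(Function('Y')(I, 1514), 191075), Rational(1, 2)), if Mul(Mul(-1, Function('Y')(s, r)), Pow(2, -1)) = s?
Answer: Pow(192029, Rational(1, 2)) ≈ 438.21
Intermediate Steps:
I = -477 (I = Add(-2, Mul(Rational(1, 2), -950)) = Add(-2, -475) = -477)
Function('Y')(s, r) = Mul(-2, s)
Pow(Add(Function('Y')(I, 1514), 191075), Rational(1, 2)) = Pow(Add(Mul(-2, -477), 191075), Rational(1, 2)) = Pow(Add(954, 191075), Rational(1, 2)) = Pow(192029, Rational(1, 2))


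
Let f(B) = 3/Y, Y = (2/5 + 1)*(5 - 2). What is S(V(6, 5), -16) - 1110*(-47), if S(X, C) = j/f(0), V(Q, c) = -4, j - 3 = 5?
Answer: 260906/5 ≈ 52181.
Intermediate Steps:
j = 8 (j = 3 + 5 = 8)
Y = 21/5 (Y = (2*(1/5) + 1)*3 = (2/5 + 1)*3 = (7/5)*3 = 21/5 ≈ 4.2000)
f(B) = 5/7 (f(B) = 3/(21/5) = 3*(5/21) = 5/7)
S(X, C) = 56/5 (S(X, C) = 8/(5/7) = 8*(7/5) = 56/5)
S(V(6, 5), -16) - 1110*(-47) = 56/5 - 1110*(-47) = 56/5 + 52170 = 260906/5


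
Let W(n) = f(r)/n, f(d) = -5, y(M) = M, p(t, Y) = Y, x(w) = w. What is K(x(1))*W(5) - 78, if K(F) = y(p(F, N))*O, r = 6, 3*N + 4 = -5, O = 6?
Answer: -60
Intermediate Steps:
N = -3 (N = -4/3 + (1/3)*(-5) = -4/3 - 5/3 = -3)
K(F) = -18 (K(F) = -3*6 = -18)
W(n) = -5/n
K(x(1))*W(5) - 78 = -(-90)/5 - 78 = -18*(-1) - 78 = 18 - 78 = -60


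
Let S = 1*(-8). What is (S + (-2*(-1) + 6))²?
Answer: 0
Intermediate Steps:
S = -8
(S + (-2*(-1) + 6))² = (-8 + (-2*(-1) + 6))² = (-8 + (2 + 6))² = (-8 + 8)² = 0² = 0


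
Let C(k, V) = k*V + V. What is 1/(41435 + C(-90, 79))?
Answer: 1/34404 ≈ 2.9066e-5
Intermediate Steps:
C(k, V) = V + V*k (C(k, V) = V*k + V = V + V*k)
1/(41435 + C(-90, 79)) = 1/(41435 + 79*(1 - 90)) = 1/(41435 + 79*(-89)) = 1/(41435 - 7031) = 1/34404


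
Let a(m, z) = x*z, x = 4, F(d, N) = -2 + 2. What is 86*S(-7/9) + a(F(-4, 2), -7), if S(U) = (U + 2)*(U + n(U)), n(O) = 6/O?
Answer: -521986/567 ≈ -920.61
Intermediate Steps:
F(d, N) = 0
a(m, z) = 4*z
S(U) = (2 + U)*(U + 6/U) (S(U) = (U + 2)*(U + 6/U) = (2 + U)*(U + 6/U))
86*S(-7/9) + a(F(-4, 2), -7) = 86*(6 + (-7/9)² + 2*(-7/9) + 12/((-7/9))) + 4*(-7) = 86*(6 + (-7*⅑)² + 2*(-7*⅑) + 12/((-7*⅑))) - 28 = 86*(6 + (-7/9)² + 2*(-7/9) + 12/(-7/9)) - 28 = 86*(6 + 49/81 - 14/9 + 12*(-9/7)) - 28 = 86*(6 + 49/81 - 14/9 - 108/7) - 28 = 86*(-5885/567) - 28 = -506110/567 - 28 = -521986/567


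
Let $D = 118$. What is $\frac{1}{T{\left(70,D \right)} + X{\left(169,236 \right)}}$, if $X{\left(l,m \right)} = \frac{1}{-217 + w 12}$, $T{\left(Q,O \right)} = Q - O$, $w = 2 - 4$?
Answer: $- \frac{241}{11569} \approx -0.020832$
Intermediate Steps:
$w = -2$
$X{\left(l,m \right)} = - \frac{1}{241}$ ($X{\left(l,m \right)} = \frac{1}{-217 - 24} = \frac{1}{-241} = - \frac{1}{241}$)
$\frac{1}{T{\left(70,D \right)} + X{\left(169,236 \right)}} = \frac{1}{\left(70 - 118\right) - \frac{1}{241}} = \frac{1}{-48 - \frac{1}{241}} = \frac{1}{- \frac{11569}{241}} = - \frac{241}{11569}$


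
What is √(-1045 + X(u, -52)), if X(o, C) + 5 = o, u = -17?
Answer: I*√1067 ≈ 32.665*I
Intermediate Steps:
X(o, C) = -5 + o
√(-1045 + X(u, -52)) = √(-1045 + (-5 - 17)) = √(-1045 - 22) = √(-1067) = I*√1067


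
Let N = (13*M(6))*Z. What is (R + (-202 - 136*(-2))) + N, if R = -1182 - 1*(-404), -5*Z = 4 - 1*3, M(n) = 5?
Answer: -721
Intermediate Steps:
Z = -⅕ (Z = -(4 - 1*3)/5 = -(4 - 3)/5 = -⅕*1 = -⅕ ≈ -0.20000)
R = -778 (R = -1182 + 404 = -778)
N = -13 (N = (13*5)*(-⅕) = 65*(-⅕) = -13)
(R + (-202 - 136*(-2))) + N = (-778 + (-202 - 136*(-2))) - 13 = (-778 + (-202 - 1*(-272))) - 13 = (-778 + (-202 + 272)) - 13 = (-778 + 70) - 13 = -708 - 13 = -721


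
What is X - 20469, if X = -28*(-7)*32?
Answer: -14197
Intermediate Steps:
X = 6272 (X = 196*32 = 6272)
X - 20469 = 6272 - 20469 = -14197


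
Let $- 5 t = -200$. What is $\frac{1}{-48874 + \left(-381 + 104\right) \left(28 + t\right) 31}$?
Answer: $- \frac{1}{632790} \approx -1.5803 \cdot 10^{-6}$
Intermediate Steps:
$t = 40$ ($t = \left(- \frac{1}{5}\right) \left(-200\right) = 40$)
$\frac{1}{-48874 + \left(-381 + 104\right) \left(28 + t\right) 31} = \frac{1}{-48874 + \left(-381 + 104\right) \left(28 + 40\right) 31} = \frac{1}{-48874 + \left(-277\right) 68 \cdot 31} = \frac{1}{-48874 - 583916} = \frac{1}{-632790} = - \frac{1}{632790}$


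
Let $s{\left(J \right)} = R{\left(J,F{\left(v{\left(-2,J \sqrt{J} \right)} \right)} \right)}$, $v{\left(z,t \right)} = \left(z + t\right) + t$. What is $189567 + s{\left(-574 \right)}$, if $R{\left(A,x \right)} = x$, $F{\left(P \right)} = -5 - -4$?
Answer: $189566$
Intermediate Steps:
$v{\left(z,t \right)} = z + 2 t$ ($v{\left(z,t \right)} = \left(t + z\right) + t = z + 2 t$)
$F{\left(P \right)} = -1$ ($F{\left(P \right)} = -5 + 4 = -1$)
$s{\left(J \right)} = -1$
$189567 + s{\left(-574 \right)} = 189567 - 1 = 189566$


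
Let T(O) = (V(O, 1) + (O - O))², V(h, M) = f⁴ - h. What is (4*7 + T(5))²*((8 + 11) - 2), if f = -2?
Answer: 377417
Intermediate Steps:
V(h, M) = 16 - h (V(h, M) = (-2)⁴ - h = 16 - h)
T(O) = (16 - O)² (T(O) = ((16 - O) + (O - O))² = ((16 - O) + 0)² = (16 - O)²)
(4*7 + T(5))²*((8 + 11) - 2) = (4*7 + (-16 + 5)²)²*((8 + 11) - 2) = (28 + (-11)²)²*(19 - 2) = (28 + 121)²*17 = 149²*17 = 22201*17 = 377417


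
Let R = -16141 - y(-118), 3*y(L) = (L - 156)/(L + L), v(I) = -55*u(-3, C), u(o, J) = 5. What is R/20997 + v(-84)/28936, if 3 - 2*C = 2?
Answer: -83692918843/107539746984 ≈ -0.77825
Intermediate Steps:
C = ½ (C = 3/2 - ½*2 = 3/2 - 1 = ½ ≈ 0.50000)
v(I) = -275 (v(I) = -55*5 = -275)
y(L) = (-156 + L)/(6*L) (y(L) = ((L - 156)/(L + L))/3 = ((-156 + L)/((2*L)))/3 = ((-156 + L)*(1/(2*L)))/3 = ((-156 + L)/(2*L))/3 = (-156 + L)/(6*L))
R = -5714051/354 (R = -16141 - (-156 - 118)/(6*(-118)) = -16141 - (-1)*(-274)/(6*118) = -16141 - 1*137/354 = -16141 - 137/354 = -5714051/354 ≈ -16141.)
R/20997 + v(-84)/28936 = -5714051/354/20997 - 275/28936 = -5714051/354*1/20997 - 275*1/28936 = -5714051/7432938 - 275/28936 = -83692918843/107539746984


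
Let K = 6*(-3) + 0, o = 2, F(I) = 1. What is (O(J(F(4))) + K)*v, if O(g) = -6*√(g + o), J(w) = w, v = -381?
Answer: 6858 + 2286*√3 ≈ 10817.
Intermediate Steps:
O(g) = -6*√(2 + g) (O(g) = -6*√(g + 2) = -6*√(2 + g))
K = -18 (K = -18 + 0 = -18)
(O(J(F(4))) + K)*v = (-6*√(2 + 1) - 18)*(-381) = (-6*√3 - 18)*(-381) = (-18 - 6*√3)*(-381) = 6858 + 2286*√3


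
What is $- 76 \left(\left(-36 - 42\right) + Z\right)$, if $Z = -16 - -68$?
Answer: $1976$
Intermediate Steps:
$Z = 52$ ($Z = -16 + 68 = 52$)
$- 76 \left(\left(-36 - 42\right) + Z\right) = - 76 \left(\left(-36 - 42\right) + 52\right) = - 76 \left(-78 + 52\right) = \left(-76\right) \left(-26\right) = 1976$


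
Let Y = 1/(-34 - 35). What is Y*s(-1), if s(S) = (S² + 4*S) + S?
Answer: 4/69 ≈ 0.057971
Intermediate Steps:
s(S) = S² + 5*S
Y = -1/69 (Y = 1/(-69) = -1/69 ≈ -0.014493)
Y*s(-1) = -(-1)*(5 - 1)/69 = -(-1)*4/69 = -1/69*(-4) = 4/69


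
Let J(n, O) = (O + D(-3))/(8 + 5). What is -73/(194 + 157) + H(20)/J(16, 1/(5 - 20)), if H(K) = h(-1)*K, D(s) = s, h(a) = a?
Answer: 682771/8073 ≈ 84.575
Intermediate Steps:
J(n, O) = -3/13 + O/13 (J(n, O) = (O - 3)/(8 + 5) = (-3 + O)/13 = (-3 + O)*(1/13) = -3/13 + O/13)
H(K) = -K
-73/(194 + 157) + H(20)/J(16, 1/(5 - 20)) = -73/(194 + 157) + (-1*20)/(-3/13 + 1/(13*(5 - 20))) = -73/351 - 20/(-3/13 + (1/13)/(-15)) = -73*1/351 - 20/(-3/13 + (1/13)*(-1/15)) = -73/351 - 20/(-3/13 - 1/195) = -73/351 - 20/(-46/195) = -73/351 - 20*(-195/46) = -73/351 + 1950/23 = 682771/8073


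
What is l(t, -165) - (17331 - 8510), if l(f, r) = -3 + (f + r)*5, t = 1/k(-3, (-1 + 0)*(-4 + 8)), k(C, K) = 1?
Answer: -9644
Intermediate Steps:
t = 1 (t = 1/1 = 1)
l(f, r) = -3 + 5*f + 5*r (l(f, r) = -3 + (5*f + 5*r) = -3 + 5*f + 5*r)
l(t, -165) - (17331 - 8510) = (-3 + 5*1 + 5*(-165)) - (17331 - 8510) = (-3 + 5 - 825) - 1*8821 = -823 - 8821 = -9644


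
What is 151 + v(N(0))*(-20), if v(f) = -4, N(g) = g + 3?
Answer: 231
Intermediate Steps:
N(g) = 3 + g
151 + v(N(0))*(-20) = 151 - 4*(-20) = 151 + 80 = 231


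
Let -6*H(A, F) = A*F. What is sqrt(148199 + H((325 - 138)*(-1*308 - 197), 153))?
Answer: sqrt(10225166)/2 ≈ 1598.8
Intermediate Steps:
H(A, F) = -A*F/6
sqrt(148199 + H((325 - 138)*(-1*308 - 197), 153)) = sqrt(148199 - 1/6*(325 - 138)*(-1*308 - 197)*153) = sqrt(148199 - 1/6*187*(-308 - 197)*153) = sqrt(148199 - 1/6*187*(-505)*153) = sqrt(148199 - 1/6*(-94435)*153) = sqrt(148199 + 4816185/2) = sqrt(5112583/2) = sqrt(10225166)/2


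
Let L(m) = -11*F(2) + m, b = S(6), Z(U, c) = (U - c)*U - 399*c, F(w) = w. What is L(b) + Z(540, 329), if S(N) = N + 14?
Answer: -17333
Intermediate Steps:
S(N) = 14 + N
Z(U, c) = -399*c + U*(U - c) (Z(U, c) = U*(U - c) - 399*c = -399*c + U*(U - c))
b = 20 (b = 14 + 6 = 20)
L(m) = -22 + m (L(m) = -11*2 + m = -22 + m)
L(b) + Z(540, 329) = (-22 + 20) + (540² - 399*329 - 1*540*329) = -2 + (291600 - 131271 - 177660) = -2 - 17331 = -17333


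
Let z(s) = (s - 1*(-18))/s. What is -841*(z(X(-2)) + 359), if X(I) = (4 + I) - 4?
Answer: -295191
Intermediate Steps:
X(I) = I
z(s) = (18 + s)/s (z(s) = (s + 18)/s = (18 + s)/s)
-841*(z(X(-2)) + 359) = -841*((18 - 2)/(-2) + 359) = -841*(-½*16 + 359) = -841*(-8 + 359) = -841*351 = -295191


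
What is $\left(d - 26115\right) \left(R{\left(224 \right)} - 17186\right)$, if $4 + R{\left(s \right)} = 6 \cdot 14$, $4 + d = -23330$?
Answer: $845874594$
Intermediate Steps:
$d = -23334$ ($d = -4 - 23330 = -23334$)
$R{\left(s \right)} = 80$ ($R{\left(s \right)} = -4 + 6 \cdot 14 = -4 + 84 = 80$)
$\left(d - 26115\right) \left(R{\left(224 \right)} - 17186\right) = \left(-23334 - 26115\right) \left(80 - 17186\right) = \left(-49449\right) \left(-17106\right) = 845874594$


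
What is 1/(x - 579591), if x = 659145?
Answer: 1/79554 ≈ 1.2570e-5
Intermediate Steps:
1/(x - 579591) = 1/(659145 - 579591) = 1/79554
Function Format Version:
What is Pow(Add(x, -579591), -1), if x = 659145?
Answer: Rational(1, 79554) ≈ 1.2570e-5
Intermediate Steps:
Pow(Add(x, -579591), -1) = Pow(Add(659145, -579591), -1) = Pow(79554, -1) = Rational(1, 79554)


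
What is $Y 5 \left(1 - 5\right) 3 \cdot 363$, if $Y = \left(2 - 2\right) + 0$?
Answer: $0$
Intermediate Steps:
$Y = 0$ ($Y = 0 + 0 = 0$)
$Y 5 \left(1 - 5\right) 3 \cdot 363 = 0 \cdot 5 \left(1 - 5\right) 3 \cdot 363 = 0 \left(\left(-4\right) 3\right) 363 = 0 \left(-12\right) 363 = 0 \cdot 363 = 0$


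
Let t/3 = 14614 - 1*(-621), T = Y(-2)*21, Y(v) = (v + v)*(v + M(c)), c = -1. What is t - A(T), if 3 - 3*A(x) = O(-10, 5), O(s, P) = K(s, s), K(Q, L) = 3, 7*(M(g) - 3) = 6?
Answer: 45705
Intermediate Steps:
M(g) = 27/7 (M(g) = 3 + (⅐)*6 = 3 + 6/7 = 27/7)
O(s, P) = 3
Y(v) = 2*v*(27/7 + v) (Y(v) = (v + v)*(v + 27/7) = (2*v)*(27/7 + v) = 2*v*(27/7 + v))
T = -156 (T = ((2/7)*(-2)*(27 + 7*(-2)))*21 = ((2/7)*(-2)*(27 - 14))*21 = ((2/7)*(-2)*13)*21 = -52/7*21 = -156)
t = 45705 (t = 3*(14614 - 1*(-621)) = 3*(14614 + 621) = 3*15235 = 45705)
A(x) = 0 (A(x) = 1 - ⅓*3 = 1 - 1 = 0)
t - A(T) = 45705 - 1*0 = 45705 + 0 = 45705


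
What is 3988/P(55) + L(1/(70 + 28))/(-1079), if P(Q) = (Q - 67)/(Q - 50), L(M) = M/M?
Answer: -5378818/3237 ≈ -1661.7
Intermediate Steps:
L(M) = 1
P(Q) = (-67 + Q)/(-50 + Q)
3988/P(55) + L(1/(70 + 28))/(-1079) = 3988/(((-67 + 55)/(-50 + 55))) + 1/(-1079) = 3988/((-12/5)) + 1*(-1/1079) = 3988/(((⅕)*(-12))) - 1/1079 = 3988/(-12/5) - 1/1079 = 3988*(-5/12) - 1/1079 = -4985/3 - 1/1079 = -5378818/3237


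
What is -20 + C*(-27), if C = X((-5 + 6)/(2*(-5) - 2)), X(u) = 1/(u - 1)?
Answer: 64/13 ≈ 4.9231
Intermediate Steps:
X(u) = 1/(-1 + u)
C = -12/13 (C = 1/(-1 + (-5 + 6)/(2*(-5) - 2)) = 1/(-1 + 1/(-10 - 2)) = 1/(-1 + 1/(-12)) = 1/(-1 + 1*(-1/12)) = 1/(-1 - 1/12) = 1/(-13/12) = -12/13 ≈ -0.92308)
-20 + C*(-27) = -20 - 12/13*(-27) = -20 + 324/13 = 64/13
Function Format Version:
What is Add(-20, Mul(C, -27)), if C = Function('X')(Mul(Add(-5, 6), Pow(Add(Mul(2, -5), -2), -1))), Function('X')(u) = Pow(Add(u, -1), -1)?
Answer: Rational(64, 13) ≈ 4.9231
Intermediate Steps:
Function('X')(u) = Pow(Add(-1, u), -1)
C = Rational(-12, 13) (C = Pow(Add(-1, Mul(Add(-5, 6), Pow(Add(Mul(2, -5), -2), -1))), -1) = Pow(Add(-1, Mul(1, Pow(Add(-10, -2), -1))), -1) = Pow(Add(-1, Mul(1, Pow(-12, -1))), -1) = Pow(Add(-1, Mul(1, Rational(-1, 12))), -1) = Pow(Add(-1, Rational(-1, 12)), -1) = Pow(Rational(-13, 12), -1) = Rational(-12, 13) ≈ -0.92308)
Add(-20, Mul(C, -27)) = Add(-20, Mul(Rational(-12, 13), -27)) = Add(-20, Rational(324, 13)) = Rational(64, 13)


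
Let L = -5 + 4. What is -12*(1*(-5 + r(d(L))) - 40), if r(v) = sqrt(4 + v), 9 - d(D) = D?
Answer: 540 - 12*sqrt(14) ≈ 495.10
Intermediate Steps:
L = -1
d(D) = 9 - D
-12*(1*(-5 + r(d(L))) - 40) = -12*(1*(-5 + sqrt(4 + (9 - 1*(-1)))) - 40) = -12*(1*(-5 + sqrt(4 + (9 + 1))) - 40) = -12*(1*(-5 + sqrt(4 + 10)) - 40) = -12*(1*(-5 + sqrt(14)) - 40) = -12*((-5 + sqrt(14)) - 40) = -12*(-45 + sqrt(14)) = 540 - 12*sqrt(14)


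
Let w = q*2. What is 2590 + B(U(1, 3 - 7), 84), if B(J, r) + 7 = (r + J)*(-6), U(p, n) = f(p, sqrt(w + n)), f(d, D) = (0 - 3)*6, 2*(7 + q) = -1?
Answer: 2187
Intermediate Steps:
q = -15/2 (q = -7 + (1/2)*(-1) = -7 - 1/2 = -15/2 ≈ -7.5000)
w = -15 (w = -15/2*2 = -15)
f(d, D) = -18 (f(d, D) = -3*6 = -18)
U(p, n) = -18
B(J, r) = -7 - 6*J - 6*r (B(J, r) = -7 + (r + J)*(-6) = -7 + (J + r)*(-6) = -7 + (-6*J - 6*r) = -7 - 6*J - 6*r)
2590 + B(U(1, 3 - 7), 84) = 2590 + (-7 - 6*(-18) - 6*84) = 2590 + (-7 + 108 - 504) = 2590 - 403 = 2187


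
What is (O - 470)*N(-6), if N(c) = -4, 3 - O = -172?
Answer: 1180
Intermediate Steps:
O = 175 (O = 3 - 1*(-172) = 3 + 172 = 175)
(O - 470)*N(-6) = (175 - 470)*(-4) = -295*(-4) = 1180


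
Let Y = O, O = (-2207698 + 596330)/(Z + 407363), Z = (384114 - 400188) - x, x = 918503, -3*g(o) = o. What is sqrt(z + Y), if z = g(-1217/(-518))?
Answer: sqrt(42385688178668814)/136548426 ≈ 1.5077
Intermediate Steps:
g(o) = -o/3
z = -1217/1554 (z = -(-1217)/(3*(-518)) = -(-1217)*(-1)/(3*518) = -1/3*1217/518 = -1217/1554 ≈ -0.78314)
Z = -934577 (Z = (384114 - 400188) - 1*918503 = -16074 - 918503 = -934577)
O = 805684/263607 (O = (-2207698 + 596330)/(-934577 + 407363) = -1611368/(-527214) = -1611368*(-1/527214) = 805684/263607 ≈ 3.0564)
Y = 805684/263607 ≈ 3.0564
sqrt(z + Y) = sqrt(-1217/1554 + 805684/263607) = sqrt(310407739/136548426) = sqrt(42385688178668814)/136548426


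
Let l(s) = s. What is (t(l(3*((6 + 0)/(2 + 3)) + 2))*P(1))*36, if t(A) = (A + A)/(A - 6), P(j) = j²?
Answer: -1008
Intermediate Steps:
t(A) = 2*A/(-6 + A) (t(A) = (2*A)/(-6 + A) = 2*A/(-6 + A))
(t(l(3*((6 + 0)/(2 + 3)) + 2))*P(1))*36 = ((2*(3*((6 + 0)/(2 + 3)) + 2)/(-6 + (3*((6 + 0)/(2 + 3)) + 2)))*1²)*36 = ((2*(3*(6/5) + 2)/(-6 + (3*(6/5) + 2)))*1)*36 = ((2*(18/5 + 2)/(-6 + (18/5 + 2)))*1)*36 = ((2*(28/5)/(-6 + 28/5))*1)*36 = ((2*(28/5)/(-⅖))*1)*36 = ((2*(28/5)*(-5/2))*1)*36 = -28*1*36 = -28*36 = -1008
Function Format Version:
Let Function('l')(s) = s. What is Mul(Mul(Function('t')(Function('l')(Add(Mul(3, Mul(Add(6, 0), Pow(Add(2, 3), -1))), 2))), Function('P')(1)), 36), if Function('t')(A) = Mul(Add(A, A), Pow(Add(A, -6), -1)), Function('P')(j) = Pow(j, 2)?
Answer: -1008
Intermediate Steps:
Function('t')(A) = Mul(2, A, Pow(Add(-6, A), -1)) (Function('t')(A) = Mul(Mul(2, A), Pow(Add(-6, A), -1)) = Mul(2, A, Pow(Add(-6, A), -1)))
Mul(Mul(Function('t')(Function('l')(Add(Mul(3, Mul(Add(6, 0), Pow(Add(2, 3), -1))), 2))), Function('P')(1)), 36) = Mul(Mul(Mul(2, Add(Mul(3, Mul(Add(6, 0), Pow(Add(2, 3), -1))), 2), Pow(Add(-6, Add(Mul(3, Mul(Add(6, 0), Pow(Add(2, 3), -1))), 2)), -1)), Pow(1, 2)), 36) = Mul(Mul(Mul(2, Add(Mul(3, Mul(6, Pow(5, -1))), 2), Pow(Add(-6, Add(Mul(3, Mul(6, Pow(5, -1))), 2)), -1)), 1), 36) = Mul(Mul(Mul(2, Add(Mul(3, Mul(6, Rational(1, 5))), 2), Pow(Add(-6, Add(Mul(3, Mul(6, Rational(1, 5))), 2)), -1)), 1), 36) = Mul(Mul(Mul(2, Add(Mul(3, Rational(6, 5)), 2), Pow(Add(-6, Add(Mul(3, Rational(6, 5)), 2)), -1)), 1), 36) = Mul(Mul(Mul(2, Add(Rational(18, 5), 2), Pow(Add(-6, Add(Rational(18, 5), 2)), -1)), 1), 36) = Mul(Mul(Mul(2, Rational(28, 5), Pow(Add(-6, Rational(28, 5)), -1)), 1), 36) = Mul(Mul(Mul(2, Rational(28, 5), Pow(Rational(-2, 5), -1)), 1), 36) = Mul(Mul(Mul(2, Rational(28, 5), Rational(-5, 2)), 1), 36) = Mul(Mul(-28, 1), 36) = Mul(-28, 36) = -1008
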